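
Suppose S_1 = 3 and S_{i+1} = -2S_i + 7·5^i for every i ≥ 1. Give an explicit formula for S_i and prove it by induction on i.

Claim: S_i = (-2)^i + 5^i.

Base case: S_1 = 3, and (-2)^1 + 5^1 = -2 + 5 = 3.
Assume S_j = (-2)^j + 5^j for some j ≥ 1.
Then S_{j+1} = -2S_j + 7·5^j = -2·((-2)^j + 5^j) + 7·5^j = (-2)^{j+1} − 2·5^j + 7·5^j = (-2)^{j+1} + 5·5^j = (-2)^{j+1} + 5^{j+1}.
This completes the inductive step, so S_i = (-2)^i + 5^i for all i ≥ 1.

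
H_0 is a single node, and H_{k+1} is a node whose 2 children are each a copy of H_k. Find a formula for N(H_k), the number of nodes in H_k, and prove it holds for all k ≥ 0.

Claim: N(H_k) = 2^{k+1} − 1.

Base case: N(H_0) = 1, and 2^{0+1} − 1 = 1.
Assume N(H_r) = 2^{r+1} − 1.
Then N(H_{r+1}) = 1 + 2N(H_r) = 1 + 2(2^{r+1} − 1) = 2^{r+2} − 2 + 1 = 2^{r+2} − 1.
This completes the inductive step, so N(H_k) = 2^{k+1} − 1 for all k ≥ 0.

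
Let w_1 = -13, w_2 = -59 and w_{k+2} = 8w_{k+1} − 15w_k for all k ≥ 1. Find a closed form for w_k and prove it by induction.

Claim: w_k = -3^k − 2·5^k.

Base cases: w_1 = -13 and -3^1 − 2·5^1 = -13; w_2 = -59 and -3^2 − 2·5^2 = -59.
Assume w_i = -3^i − 2·5^i for all 1 ≤ i ≤ j, where j ≥ 2.
Then w_{j+1} = 8w_j − 15w_{j−1} = 8·(-3^j − 2·5^j) − 15·(-3^{j−1} − 2·5^{j−1}) = -(8·3 − 15)3^{j−1} − 2·(8·5 − 15)5^{j−1} = -9·3^{j−1} − 50·5^{j−1} = -3^{j+1} − 2·5^{j+1}.
This completes the inductive step, so w_k = -3^k − 2·5^k for all k ≥ 1.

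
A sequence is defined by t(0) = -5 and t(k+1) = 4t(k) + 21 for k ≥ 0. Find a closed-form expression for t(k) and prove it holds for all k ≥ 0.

Claim: t(k) = 2·4^k − 7.

Base case: t(0) = -5, and 2·4^0 − 7 = 2 − 7 = -5.
Assume t(r) = 2·4^r − 7 for some r ≥ 0.
Then t(r+1) = 4t(r) + 21 = 4·(2·4^r − 7) + 21 = 8·4^r − 28 + 21 = 2·4^{r+1} − 7.
By induction, t(k) = 2·4^k − 7 for all k ≥ 0.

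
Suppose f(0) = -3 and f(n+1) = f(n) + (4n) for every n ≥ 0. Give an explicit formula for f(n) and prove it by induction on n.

Claim: f(n) = 2n^2 − 2n − 3.

Base case: f(0) = -3, and 2·0^2 − 2·0 − 3 = -3.
Assume f(k) = 2k^2 − 2k − 3.
Then f(k+1) = f(k) + (4k) = (2k^2 − 2k − 3) + (4k) = 2k^2 + 2k − 3,
and 2·(k+1)^2 − 2·(k+1) − 3 = 2k^2 + 2k − 3.
By induction, f(n) = 2n^2 − 2n − 3 for all n ≥ 0.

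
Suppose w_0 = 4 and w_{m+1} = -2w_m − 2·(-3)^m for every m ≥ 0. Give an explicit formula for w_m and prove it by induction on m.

Claim: w_m = 2·(-2)^m + 2·(-3)^m.

Base case: w_0 = 4, and 2·(-2)^0 + 2·(-3)^0 = 2 + 2 = 4.
Assume w_r = 2·(-2)^r + 2·(-3)^r for some r ≥ 0.
Then w_{r+1} = -2w_r − 2·(-3)^r = -2·(2·(-2)^r + 2·(-3)^r) − 2·(-3)^r = 2·(-2)^{r+1} − 4·(-3)^r − 2·(-3)^r = 2·(-2)^{r+1} − 6·(-3)^r = 2·(-2)^{r+1} + 2·(-3)^{r+1}.
By induction, w_m = 2·(-2)^m + 2·(-3)^m for all m ≥ 0.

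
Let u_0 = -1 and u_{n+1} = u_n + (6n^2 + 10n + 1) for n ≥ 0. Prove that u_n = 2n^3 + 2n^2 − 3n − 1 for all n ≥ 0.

Base case: u_0 = -1, and 2·0^3 + 2·0^2 − 3·0 − 1 = -1.
Assume u_r = 2r^3 + 2r^2 − 3r − 1.
Then u_{r+1} = u_r + (6r^2 + 10r + 1) = (2r^3 + 2r^2 − 3r − 1) + (6r^2 + 10r + 1) = 2r^3 + 8r^2 + 7r,
and 2·(r+1)^3 + 2·(r+1)^2 − 3·(r+1) − 1 = 2r^3 + 8r^2 + 7r.
This completes the inductive step, so u_n = 2n^3 + 2n^2 − 3n − 1 for all n ≥ 0.

u_n = 2n^3 + 2n^2 − 3n − 1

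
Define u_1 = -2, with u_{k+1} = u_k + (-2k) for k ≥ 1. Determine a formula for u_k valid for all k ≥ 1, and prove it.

Claim: u_k = -k^2 + k − 2.

Base case: u_1 = -2, and -1^2 + 1 − 2 = -2.
Assume u_r = -r^2 + r − 2.
Then u_{r+1} = u_r + (-2r) = (-r^2 + r − 2) + (-2r) = -r^2 − r − 2,
and -(r+1)^2 + (r+1) − 2 = -r^2 − r − 2.
This completes the inductive step, so u_k = -k^2 + k − 2 for all k ≥ 1.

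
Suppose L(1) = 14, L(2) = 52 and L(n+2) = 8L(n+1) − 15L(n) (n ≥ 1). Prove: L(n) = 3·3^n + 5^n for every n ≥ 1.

Base cases: L(1) = 14 and 3·3^1 + 5^1 = 14; L(2) = 52 and 3·3^2 + 5^2 = 52.
Assume L(j) = 3·3^j + 5^j for all 1 ≤ j ≤ k, where k ≥ 2.
Then L(k+1) = 8L(k) − 15L(k−1) = 8·(3·3^k + 5^k) − 15·(3·3^{k−1} + 5^{k−1}) = 3·(8·3 − 15)3^{k−1} + (8·5 − 15)5^{k−1} = 27·3^{k−1} + 25·5^{k−1} = 3·3^{k+1} + 5^{k+1}.
By strong induction, L(n) = 3·3^n + 5^n for all n ≥ 1.

L(n) = 3·3^n + 5^n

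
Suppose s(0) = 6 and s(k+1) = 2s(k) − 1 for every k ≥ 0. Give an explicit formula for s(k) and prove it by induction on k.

Claim: s(k) = 5·2^k + 1.

Base case: s(0) = 6, and 5·2^0 + 1 = 5 + 1 = 6.
Assume s(r) = 5·2^r + 1 for some r ≥ 0.
Then s(r+1) = 2s(r) − 1 = 2·(5·2^r + 1) − 1 = 10·2^r + 2 − 1 = 5·2^{r+1} + 1.
By induction, s(k) = 5·2^k + 1 for all k ≥ 0.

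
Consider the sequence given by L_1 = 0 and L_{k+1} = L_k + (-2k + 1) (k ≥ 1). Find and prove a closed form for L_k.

Claim: L_k = -k^2 + 2k − 1.

Base case: L_1 = 0, and -1^2 + 2·1 − 1 = 0.
Assume L_m = -m^2 + 2m − 1.
Then L_{m+1} = L_m + (-2m + 1) = (-m^2 + 2m − 1) + (-2m + 1) = -m^2,
and -(m+1)^2 + 2·(m+1) − 1 = -m^2.
By induction, L_k = -k^2 + 2k − 1 for all k ≥ 1.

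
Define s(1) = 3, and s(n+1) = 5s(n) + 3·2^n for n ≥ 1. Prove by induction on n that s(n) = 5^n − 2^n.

Base case: s(1) = 3, and 5^1 − 2^1 = 5 − 2 = 3.
Assume s(m) = 5^m − 2^m for some m ≥ 1.
Then s(m+1) = 5s(m) + 3·2^m = 5·(5^m − 2^m) + 3·2^m = 5^{m+1} − 5·2^m + 3·2^m = 5^{m+1} − 2·2^m = 5^{m+1} − 2^{m+1}.
Hence s(n) = 5^n − 2^n for every n ≥ 1, by induction.

s(n) = 5^n − 2^n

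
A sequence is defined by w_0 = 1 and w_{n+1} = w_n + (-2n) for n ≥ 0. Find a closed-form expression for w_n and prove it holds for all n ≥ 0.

Claim: w_n = -n^2 + n + 1.

Base case: w_0 = 1, and -0^2 + 0 + 1 = 1.
Assume w_r = -r^2 + r + 1.
Then w_{r+1} = w_r + (-2r) = (-r^2 + r + 1) + (-2r) = -r^2 − r + 1,
and -(r+1)^2 + (r+1) + 1 = -r^2 − r + 1.
By induction, w_n = -n^2 + n + 1 for all n ≥ 0.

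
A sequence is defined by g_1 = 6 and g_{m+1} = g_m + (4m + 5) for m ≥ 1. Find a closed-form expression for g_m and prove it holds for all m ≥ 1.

Claim: g_m = 2m^2 + 3m + 1.

Base case: g_1 = 6, and 2·1^2 + 3·1 + 1 = 6.
Assume g_r = 2r^2 + 3r + 1.
Then g_{r+1} = g_r + (4r + 5) = (2r^2 + 3r + 1) + (4r + 5) = 2r^2 + 7r + 6,
and 2·(r+1)^2 + 3·(r+1) + 1 = 2r^2 + 7r + 6.
By induction, g_m = 2m^2 + 3m + 1 for all m ≥ 1.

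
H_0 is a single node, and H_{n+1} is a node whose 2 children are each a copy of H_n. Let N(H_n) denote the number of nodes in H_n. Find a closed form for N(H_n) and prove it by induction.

Claim: N(H_n) = 2^{n+1} − 1.

Base case: N(H_0) = 1, and 2^{0+1} − 1 = 1.
Assume N(H_r) = 2^{r+1} − 1.
Then N(H_{r+1}) = 1 + 2N(H_r) = 1 + 2(2^{r+1} − 1) = 2^{r+2} − 2 + 1 = 2^{r+2} − 1.
This completes the inductive step, so N(H_n) = 2^{n+1} − 1 for all n ≥ 0.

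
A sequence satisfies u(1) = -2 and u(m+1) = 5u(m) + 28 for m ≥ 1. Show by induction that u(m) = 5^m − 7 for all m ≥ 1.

Base case: u(1) = -2, and 5^1 − 7 = 5 − 7 = -2.
Assume u(j) = 5^j − 7 for some j ≥ 1.
Then u(j+1) = 5u(j) + 28 = 5·(5^j − 7) + 28 = 5^{j+1} − 35 + 28 = 5^{j+1} − 7.
By induction, u(m) = 5^m − 7 for all m ≥ 1.

u(m) = 5^m − 7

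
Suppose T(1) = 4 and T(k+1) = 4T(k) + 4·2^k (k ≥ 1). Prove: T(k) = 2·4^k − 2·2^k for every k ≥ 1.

Base case: T(1) = 4, and 2·4^1 − 2·2^1 = 8 − 4 = 4.
Assume T(r) = 2·4^r − 2·2^r for some r ≥ 1.
Then T(r+1) = 4T(r) + 4·2^r = 4·(2·4^r − 2·2^r) + 4·2^r = 2·4^{r+1} − 8·2^r + 4·2^r = 2·4^{r+1} − 4·2^r = 2·4^{r+1} − 2·2^{r+1}.
Hence T(k) = 2·4^k − 2·2^k for every k ≥ 1, by induction.

T(k) = 2·4^k − 2·2^k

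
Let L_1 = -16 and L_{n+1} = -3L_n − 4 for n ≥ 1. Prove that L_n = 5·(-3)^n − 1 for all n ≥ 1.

Base case: L_1 = -16, and 5·(-3)^1 − 1 = -15 − 1 = -16.
Assume L_j = 5·(-3)^j − 1 for some j ≥ 1.
Then L_{j+1} = -3L_j − 4 = -3·(5·(-3)^j − 1) − 4 = -15·(-3)^j + 3 − 4 = 5·(-3)^{j+1} − 1.
So the formula holds for j+1, and by induction L_n = 5·(-3)^n − 1 for all n ≥ 1.

L_n = 5·(-3)^n − 1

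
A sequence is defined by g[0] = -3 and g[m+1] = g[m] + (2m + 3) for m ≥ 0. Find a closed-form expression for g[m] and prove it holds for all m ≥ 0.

Claim: g[m] = m^2 + 2m − 3.

Base case: g[0] = -3, and 0^2 + 2·0 − 3 = -3.
Assume g[j] = j^2 + 2j − 3.
Then g[j+1] = g[j] + (2j + 3) = (j^2 + 2j − 3) + (2j + 3) = j^2 + 4j,
and (j+1)^2 + 2·(j+1) − 3 = j^2 + 4j.
This completes the inductive step, so g[m] = m^2 + 2m − 3 for all m ≥ 0.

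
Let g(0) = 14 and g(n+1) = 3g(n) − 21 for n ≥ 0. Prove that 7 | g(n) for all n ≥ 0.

Base case: g(0) = 14 = 7·2, so 7 | g(0).
Assume 7 | g(r), so g(r) = 7t for some integer t.
Then g(r+1) = 3g(r) − 21 = 3·(7t) − 21 = 7(3t − 3), so 7 | g(r+1).
This completes the inductive step, so 7 | g(n) for all n ≥ 0.

7 | g(n)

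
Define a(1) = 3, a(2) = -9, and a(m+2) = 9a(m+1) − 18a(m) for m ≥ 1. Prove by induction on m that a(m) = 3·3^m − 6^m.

Base cases: a(1) = 3 and 3·3^1 − 6^1 = 3; a(2) = -9 and 3·3^2 − 6^2 = -9.
Assume a(i) = 3·3^i − 6^i for all 1 ≤ i ≤ j, where j ≥ 2.
Then a(j+1) = 9a(j) − 18a(j−1) = 9·(3·3^j − 6^j) − 18·(3·3^{j−1} − 6^{j−1}) = 3·(9·3 − 18)3^{j−1} − (9·6 − 18)6^{j−1} = 27·3^{j−1} − 36·6^{j−1} = 3·3^{j+1} − 6^{j+1}.
By strong induction, a(m) = 3·3^m − 6^m for all m ≥ 1.

a(m) = 3·3^m − 6^m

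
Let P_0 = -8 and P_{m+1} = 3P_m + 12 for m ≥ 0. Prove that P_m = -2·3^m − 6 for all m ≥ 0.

Base case: P_0 = -8, and -2·3^0 − 6 = -2 − 6 = -8.
Assume P_j = -2·3^j − 6 for some j ≥ 0.
Then P_{j+1} = 3P_j + 12 = 3·(-2·3^j − 6) + 12 = -6·3^j − 18 + 12 = -2·3^{j+1} − 6.
Hence P_m = -2·3^m − 6 for every m ≥ 0, by induction.

P_m = -2·3^m − 6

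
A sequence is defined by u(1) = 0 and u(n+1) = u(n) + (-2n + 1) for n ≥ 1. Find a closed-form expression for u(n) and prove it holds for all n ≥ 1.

Claim: u(n) = -n^2 + 2n − 1.

Base case: u(1) = 0, and -1^2 + 2·1 − 1 = 0.
Assume u(k) = -k^2 + 2k − 1.
Then u(k+1) = u(k) + (-2k + 1) = (-k^2 + 2k − 1) + (-2k + 1) = -k^2,
and -(k+1)^2 + 2·(k+1) − 1 = -k^2.
This completes the inductive step, so u(n) = -n^2 + 2n − 1 for all n ≥ 1.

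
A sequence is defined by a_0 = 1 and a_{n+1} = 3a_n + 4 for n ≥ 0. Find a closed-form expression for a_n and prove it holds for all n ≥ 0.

Claim: a_n = 3^{n+1} − 2.

Base case: a_0 = 1, and 3^{0+1} − 2 = 3 − 2 = 1.
Assume a_m = 3^{m+1} − 2 for some m ≥ 0.
Then a_{m+1} = 3a_m + 4 = 3·(3^{m+1} − 2) + 4 = 3^{m+2} − 6 + 4 = 3^{m+2} − 2.
Hence a_n = 3^{n+1} − 2 for every n ≥ 0, by induction.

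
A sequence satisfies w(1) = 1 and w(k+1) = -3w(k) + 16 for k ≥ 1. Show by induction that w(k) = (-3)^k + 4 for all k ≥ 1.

Base case: w(1) = 1, and (-3)^1 + 4 = -3 + 4 = 1.
Assume w(j) = (-3)^j + 4 for some j ≥ 1.
Then w(j+1) = -3w(j) + 16 = -3·((-3)^j + 4) + 16 = -3·(-3)^j − 12 + 16 = (-3)^{j+1} + 4.
By induction, w(k) = (-3)^k + 4 for all k ≥ 1.

w(k) = (-3)^k + 4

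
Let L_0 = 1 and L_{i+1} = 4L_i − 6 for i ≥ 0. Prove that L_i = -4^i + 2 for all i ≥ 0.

Base case: L_0 = 1, and -4^0 + 2 = -1 + 2 = 1.
Assume L_m = -4^m + 2 for some m ≥ 0.
Then L_{m+1} = 4L_m − 6 = 4·(-4^m + 2) − 6 = -4^{m+1} + 8 − 6 = -4^{m+1} + 2.
Hence L_i = -4^i + 2 for every i ≥ 0, by induction.

L_i = -4^i + 2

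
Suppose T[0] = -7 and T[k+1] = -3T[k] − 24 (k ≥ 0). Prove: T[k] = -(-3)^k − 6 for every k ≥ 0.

Base case: T[0] = -7, and -(-3)^0 − 6 = -1 − 6 = -7.
Assume T[m] = -(-3)^m − 6 for some m ≥ 0.
Then T[m+1] = -3T[m] − 24 = -3·(-(-3)^m − 6) − 24 = 3·(-3)^m + 18 − 24 = -(-3)^{m+1} − 6.
So the formula holds for m+1, and by induction T[k] = -(-3)^k − 6 for all k ≥ 0.

T[k] = -(-3)^k − 6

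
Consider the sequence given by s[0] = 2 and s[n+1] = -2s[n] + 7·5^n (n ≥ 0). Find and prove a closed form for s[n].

Claim: s[n] = (-2)^n + 5^n.

Base case: s[0] = 2, and (-2)^0 + 5^0 = 1 + 1 = 2.
Assume s[m] = (-2)^m + 5^m for some m ≥ 0.
Then s[m+1] = -2s[m] + 7·5^m = -2·((-2)^m + 5^m) + 7·5^m = (-2)^{m+1} − 2·5^m + 7·5^m = (-2)^{m+1} + 5·5^m = (-2)^{m+1} + 5^{m+1}.
Hence s[n] = (-2)^n + 5^n for every n ≥ 0, by induction.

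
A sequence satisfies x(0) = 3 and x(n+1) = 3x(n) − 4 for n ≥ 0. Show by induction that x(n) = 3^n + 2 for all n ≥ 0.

Base case: x(0) = 3, and 3^0 + 2 = 1 + 2 = 3.
Assume x(k) = 3^k + 2 for some k ≥ 0.
Then x(k+1) = 3x(k) − 4 = 3·(3^k + 2) − 4 = 3^{k+1} + 6 − 4 = 3^{k+1} + 2.
Hence x(n) = 3^n + 2 for every n ≥ 0, by induction.

x(n) = 3^n + 2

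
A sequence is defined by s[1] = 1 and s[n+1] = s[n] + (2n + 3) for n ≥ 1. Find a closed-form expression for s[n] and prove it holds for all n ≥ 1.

Claim: s[n] = n^2 + 2n − 2.

Base case: s[1] = 1, and 1^2 + 2·1 − 2 = 1.
Assume s[j] = j^2 + 2j − 2.
Then s[j+1] = s[j] + (2j + 3) = (j^2 + 2j − 2) + (2j + 3) = j^2 + 4j + 1,
and (j+1)^2 + 2·(j+1) − 2 = j^2 + 4j + 1.
By induction, s[n] = n^2 + 2n − 2 for all n ≥ 1.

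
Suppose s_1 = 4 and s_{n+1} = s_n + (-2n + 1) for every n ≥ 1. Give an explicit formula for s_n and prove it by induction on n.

Claim: s_n = -n^2 + 2n + 3.

Base case: s_1 = 4, and -1^2 + 2·1 + 3 = 4.
Assume s_j = -j^2 + 2j + 3.
Then s_{j+1} = s_j + (-2j + 1) = (-j^2 + 2j + 3) + (-2j + 1) = -j^2 + 4,
and -(j+1)^2 + 2·(j+1) + 3 = -j^2 + 4.
Hence s_n = -n^2 + 2n + 3 for every n ≥ 1, by induction.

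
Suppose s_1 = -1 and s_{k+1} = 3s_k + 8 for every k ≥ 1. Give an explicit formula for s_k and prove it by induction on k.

Claim: s_k = 3^k − 4.

Base case: s_1 = -1, and 3^1 − 4 = 3 − 4 = -1.
Assume s_j = 3^j − 4 for some j ≥ 1.
Then s_{j+1} = 3s_j + 8 = 3·(3^j − 4) + 8 = 3^{j+1} − 12 + 8 = 3^{j+1} − 4.
So the formula holds for j+1, and by induction s_k = 3^k − 4 for all k ≥ 1.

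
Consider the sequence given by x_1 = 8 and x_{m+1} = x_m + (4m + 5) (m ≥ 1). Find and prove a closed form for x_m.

Claim: x_m = 2m^2 + 3m + 3.

Base case: x_1 = 8, and 2·1^2 + 3·1 + 3 = 8.
Assume x_r = 2r^2 + 3r + 3.
Then x_{r+1} = x_r + (4r + 5) = (2r^2 + 3r + 3) + (4r + 5) = 2r^2 + 7r + 8,
and 2·(r+1)^2 + 3·(r+1) + 3 = 2r^2 + 7r + 8.
By induction, x_m = 2m^2 + 3m + 3 for all m ≥ 1.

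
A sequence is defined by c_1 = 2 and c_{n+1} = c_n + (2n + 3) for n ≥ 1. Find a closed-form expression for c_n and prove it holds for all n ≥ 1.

Claim: c_n = n^2 + 2n − 1.

Base case: c_1 = 2, and 1^2 + 2·1 − 1 = 2.
Assume c_r = r^2 + 2r − 1.
Then c_{r+1} = c_r + (2r + 3) = (r^2 + 2r − 1) + (2r + 3) = r^2 + 4r + 2,
and (r+1)^2 + 2·(r+1) − 1 = r^2 + 4r + 2.
This completes the inductive step, so c_n = n^2 + 2n − 1 for all n ≥ 1.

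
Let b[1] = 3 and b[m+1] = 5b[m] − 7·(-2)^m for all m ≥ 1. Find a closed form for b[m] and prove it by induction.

Claim: b[m] = 5^m + (-2)^m.

Base case: b[1] = 3, and 5^1 + (-2)^1 = 5 − 2 = 3.
Assume b[j] = 5^j + (-2)^j for some j ≥ 1.
Then b[j+1] = 5b[j] − 7·(-2)^j = 5·(5^j + (-2)^j) − 7·(-2)^j = 5^{j+1} + 5·(-2)^j − 7·(-2)^j = 5^{j+1} − 2·(-2)^j = 5^{j+1} + (-2)^{j+1}.
So the formula holds for j+1, and by induction b[m] = 5^m + (-2)^m for all m ≥ 1.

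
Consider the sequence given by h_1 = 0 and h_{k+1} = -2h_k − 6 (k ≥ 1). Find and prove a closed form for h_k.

Claim: h_k = -(-2)^k − 2.

Base case: h_1 = 0, and -(-2)^1 − 2 = 2 − 2 = 0.
Assume h_r = -(-2)^r − 2 for some r ≥ 1.
Then h_{r+1} = -2h_r − 6 = -2·(-(-2)^r − 2) − 6 = 2·(-2)^r + 4 − 6 = -(-2)^{r+1} − 2.
Hence h_k = -(-2)^k − 2 for every k ≥ 1, by induction.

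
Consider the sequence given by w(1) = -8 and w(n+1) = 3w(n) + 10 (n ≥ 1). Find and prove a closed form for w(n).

Claim: w(n) = -3^n − 5.

Base case: w(1) = -8, and -3^1 − 5 = -3 − 5 = -8.
Assume w(k) = -3^k − 5 for some k ≥ 1.
Then w(k+1) = 3w(k) + 10 = 3·(-3^k − 5) + 10 = -3^{k+1} − 15 + 10 = -3^{k+1} − 5.
By induction, w(n) = -3^n − 5 for all n ≥ 1.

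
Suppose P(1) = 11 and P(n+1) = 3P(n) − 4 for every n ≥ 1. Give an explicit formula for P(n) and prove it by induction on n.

Claim: P(n) = 3^{n+1} + 2.

Base case: P(1) = 11, and 3^{1+1} + 2 = 9 + 2 = 11.
Assume P(m) = 3^{m+1} + 2 for some m ≥ 1.
Then P(m+1) = 3P(m) − 4 = 3·(3^{m+1} + 2) − 4 = 3^{m+2} + 6 − 4 = 3^{m+2} + 2.
Hence P(n) = 3^{n+1} + 2 for every n ≥ 1, by induction.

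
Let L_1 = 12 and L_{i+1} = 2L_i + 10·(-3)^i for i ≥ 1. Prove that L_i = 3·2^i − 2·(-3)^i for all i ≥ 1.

Base case: L_1 = 12, and 3·2^1 − 2·(-3)^1 = 6 + 6 = 12.
Assume L_j = 3·2^j − 2·(-3)^j for some j ≥ 1.
Then L_{j+1} = 2L_j + 10·(-3)^j = 2·(3·2^j − 2·(-3)^j) + 10·(-3)^j = 3·2^{j+1} − 4·(-3)^j + 10·(-3)^j = 3·2^{j+1} + 6·(-3)^j = 3·2^{j+1} − 2·(-3)^{j+1}.
So the formula holds for j+1, and by induction L_i = 3·2^i − 2·(-3)^i for all i ≥ 1.

L_i = 3·2^i − 2·(-3)^i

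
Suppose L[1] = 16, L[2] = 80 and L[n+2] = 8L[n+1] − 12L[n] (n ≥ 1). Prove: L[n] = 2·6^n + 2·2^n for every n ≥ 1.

Base cases: L[1] = 16 and 2·6^1 + 2·2^1 = 16; L[2] = 80 and 2·6^2 + 2·2^2 = 80.
Assume L[j] = 2·6^j + 2·2^j for all 1 ≤ j ≤ m, where m ≥ 2.
Then L[m+1] = 8L[m] − 12L[m−1] = 8·(2·6^m + 2·2^m) − 12·(2·6^{m−1} + 2·2^{m−1}) = 2·(8·6 − 12)6^{m−1} + 2·(8·2 − 12)2^{m−1} = 72·6^{m−1} + 8·2^{m−1} = 2·6^{m+1} + 2·2^{m+1}.
By strong induction, L[n] = 2·6^n + 2·2^n for all n ≥ 1.

L[n] = 2·6^n + 2·2^n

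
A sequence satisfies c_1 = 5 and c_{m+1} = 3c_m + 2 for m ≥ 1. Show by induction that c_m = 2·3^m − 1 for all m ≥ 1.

Base case: c_1 = 5, and 2·3^1 − 1 = 6 − 1 = 5.
Assume c_k = 2·3^k − 1 for some k ≥ 1.
Then c_{k+1} = 3c_k + 2 = 3·(2·3^k − 1) + 2 = 6·3^k − 3 + 2 = 2·3^{k+1} − 1.
Hence c_m = 2·3^m − 1 for every m ≥ 1, by induction.

c_m = 2·3^m − 1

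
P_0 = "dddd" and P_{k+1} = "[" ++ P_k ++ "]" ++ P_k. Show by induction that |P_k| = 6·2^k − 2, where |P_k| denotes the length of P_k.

Base case: |P_0| = 4, and 6·2^0 − 2 = 4.
Assume |P_r| = 6·2^r − 2.
Then |P_{r+1}| = 1 + |P_r| + 1 + |P_r| = 2|P_r| + 2 = 2(6·2^r − 2) + 2 = 6·2^{r+1} − 4 + 2 = 6·2^{r+1} − 2.
So the formula holds for r+1, and by induction |P_k| = 6·2^k − 2 for all k ≥ 0.

|P_k| = 6·2^k − 2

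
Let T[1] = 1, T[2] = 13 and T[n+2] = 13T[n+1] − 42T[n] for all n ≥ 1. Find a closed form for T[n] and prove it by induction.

Claim: T[n] = -6^n + 7^n.

Base cases: T[1] = 1 and -6^1 + 7^1 = 1; T[2] = 13 and -6^2 + 7^2 = 13.
Assume T[i] = -6^i + 7^i for all 1 ≤ i ≤ j, where j ≥ 2.
Then T[j+1] = 13T[j] − 42T[j−1] = 13·(-6^j + 7^j) − 42·(-6^{j−1} + 7^{j−1}) = -(13·6 − 42)6^{j−1} + (13·7 − 42)7^{j−1} = -36·6^{j−1} + 49·7^{j−1} = -6^{j+1} + 7^{j+1}.
So the formula holds for j+1, and by strong induction T[n] = -6^n + 7^n for all n ≥ 1.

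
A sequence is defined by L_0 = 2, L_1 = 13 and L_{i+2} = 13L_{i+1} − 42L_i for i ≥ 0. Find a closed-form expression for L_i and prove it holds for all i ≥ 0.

Claim: L_i = 7^i + 6^i.

Base cases: L_0 = 2 and 7^0 + 6^0 = 2; L_1 = 13 and 7^1 + 6^1 = 13.
Assume L_t = 7^t + 6^t for all 0 ≤ t ≤ j, where j ≥ 1.
Then L_{j+1} = 13L_j − 42L_{j−1} = 13·(7^j + 6^j) − 42·(7^{j−1} + 6^{j−1}) = (13·7 − 42)7^{j−1} + (13·6 − 42)6^{j−1} = 49·7^{j−1} + 36·6^{j−1} = 7^{j+1} + 6^{j+1}.
This completes the inductive step, so L_i = 7^i + 6^i for all i ≥ 0.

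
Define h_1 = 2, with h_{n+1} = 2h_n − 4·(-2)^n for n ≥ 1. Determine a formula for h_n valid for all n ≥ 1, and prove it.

Claim: h_n = 2·2^n + (-2)^n.

Base case: h_1 = 2, and 2·2^1 + (-2)^1 = 4 − 2 = 2.
Assume h_k = 2·2^k + (-2)^k for some k ≥ 1.
Then h_{k+1} = 2h_k − 4·(-2)^k = 2·(2·2^k + (-2)^k) − 4·(-2)^k = 2·2^{k+1} + 2·(-2)^k − 4·(-2)^k = 2·2^{k+1} − 2·(-2)^k = 2·2^{k+1} + (-2)^{k+1}.
This completes the inductive step, so h_n = 2·2^n + (-2)^n for all n ≥ 1.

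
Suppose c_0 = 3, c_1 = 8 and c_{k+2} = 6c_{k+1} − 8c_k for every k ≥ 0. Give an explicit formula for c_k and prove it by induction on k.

Claim: c_k = 2·2^k + 4^k.

Base cases: c_0 = 3 and 2·2^0 + 4^0 = 3; c_1 = 8 and 2·2^1 + 4^1 = 8.
Assume c_i = 2·2^i + 4^i for all 0 ≤ i ≤ j, where j ≥ 1.
Then c_{j+1} = 6c_j − 8c_{j−1} = 6·(2·2^j + 4^j) − 8·(2·2^{j−1} + 4^{j−1}) = 2·(6·2 − 8)2^{j−1} + (6·4 − 8)4^{j−1} = 8·2^{j−1} + 16·4^{j−1} = 2·2^{j+1} + 4^{j+1}.
By strong induction, c_k = 2·2^k + 4^k for all k ≥ 0.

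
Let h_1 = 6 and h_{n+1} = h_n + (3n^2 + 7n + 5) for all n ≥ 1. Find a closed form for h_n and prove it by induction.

Claim: h_n = n^3 + 2n^2 + 2n + 1.

Base case: h_1 = 6, and 1^3 + 2·1^2 + 2·1 + 1 = 6.
Assume h_k = k^3 + 2k^2 + 2k + 1.
Then h_{k+1} = h_k + (3k^2 + 7k + 5) = (k^3 + 2k^2 + 2k + 1) + (3k^2 + 7k + 5) = k^3 + 5k^2 + 9k + 6,
and (k+1)^3 + 2·(k+1)^2 + 2·(k+1) + 1 = k^3 + 5k^2 + 9k + 6.
By induction, h_n = n^3 + 2n^2 + 2n + 1 for all n ≥ 1.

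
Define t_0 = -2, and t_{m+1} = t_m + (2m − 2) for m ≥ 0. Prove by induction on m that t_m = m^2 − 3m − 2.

Base case: t_0 = -2, and 0^2 − 3·0 − 2 = -2.
Assume t_r = r^2 − 3r − 2.
Then t_{r+1} = t_r + (2r − 2) = (r^2 − 3r − 2) + (2r − 2) = r^2 − r − 4,
and (r+1)^2 − 3·(r+1) − 2 = r^2 − r − 4.
By induction, t_m = m^2 − 3m − 2 for all m ≥ 0.

t_m = m^2 − 3m − 2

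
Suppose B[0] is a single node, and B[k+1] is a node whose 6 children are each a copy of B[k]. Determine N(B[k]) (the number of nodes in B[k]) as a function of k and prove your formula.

Claim: N(B[k]) = (6^{k+1} − 1)/5.

Base case: N(B[0]) = 1, and (6^{0+1} − 1)/5 = 1.
Assume N(B[j]) = (6^{j+1} − 1)/5.
Then N(B[j+1]) = 1 + 6N(B[j]) = 1 + 6·(6^{j+1} − 1)/5 = 1 + (6^{j+2} − 6)/5 = (5 + 6^{j+2} − 6)/5 = (6^{j+2} − 1)/5.
Hence N(B[k]) = (6^{k+1} − 1)/5 for every k ≥ 0, by induction.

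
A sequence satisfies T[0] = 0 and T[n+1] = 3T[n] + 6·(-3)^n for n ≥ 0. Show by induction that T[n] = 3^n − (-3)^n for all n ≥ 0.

Base case: T[0] = 0, and 3^0 − (-3)^0 = 1 − 1 = 0.
Assume T[r] = 3^r − (-3)^r for some r ≥ 0.
Then T[r+1] = 3T[r] + 6·(-3)^r = 3·(3^r − (-3)^r) + 6·(-3)^r = 3^{r+1} − 3·(-3)^r + 6·(-3)^r = 3^{r+1} + 3·(-3)^r = 3^{r+1} − (-3)^{r+1}.
By induction, T[n] = 3^n − (-3)^n for all n ≥ 0.

T[n] = 3^n − (-3)^n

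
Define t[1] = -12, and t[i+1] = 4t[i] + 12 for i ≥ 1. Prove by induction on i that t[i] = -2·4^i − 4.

Base case: t[1] = -12, and -2·4^1 − 4 = -8 − 4 = -12.
Assume t[j] = -2·4^j − 4 for some j ≥ 1.
Then t[j+1] = 4t[j] + 12 = 4·(-2·4^j − 4) + 12 = -8·4^j − 16 + 12 = -2·4^{j+1} − 4.
So the formula holds for j+1, and by induction t[i] = -2·4^i − 4 for all i ≥ 1.

t[i] = -2·4^i − 4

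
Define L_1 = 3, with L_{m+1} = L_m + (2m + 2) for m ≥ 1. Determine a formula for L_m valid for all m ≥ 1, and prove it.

Claim: L_m = m^2 + m + 1.

Base case: L_1 = 3, and 1^2 + 1 + 1 = 3.
Assume L_j = j^2 + j + 1.
Then L_{j+1} = L_j + (2j + 2) = (j^2 + j + 1) + (2j + 2) = j^2 + 3j + 3,
and (j+1)^2 + (j+1) + 1 = j^2 + 3j + 3.
By induction, L_m = m^2 + m + 1 for all m ≥ 1.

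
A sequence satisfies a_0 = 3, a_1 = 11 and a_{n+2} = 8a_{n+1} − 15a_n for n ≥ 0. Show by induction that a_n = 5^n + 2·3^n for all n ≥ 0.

Base cases: a_0 = 3 and 5^0 + 2·3^0 = 3; a_1 = 11 and 5^1 + 2·3^1 = 11.
Assume a_j = 5^j + 2·3^j for all 0 ≤ j ≤ r, where r ≥ 1.
Then a_{r+1} = 8a_r − 15a_{r−1} = 8·(5^r + 2·3^r) − 15·(5^{r−1} + 2·3^{r−1}) = (8·5 − 15)5^{r−1} + 2·(8·3 − 15)3^{r−1} = 25·5^{r−1} + 18·3^{r−1} = 5^{r+1} + 2·3^{r+1}.
This completes the inductive step, so a_n = 5^n + 2·3^n for all n ≥ 0.

a_n = 5^n + 2·3^n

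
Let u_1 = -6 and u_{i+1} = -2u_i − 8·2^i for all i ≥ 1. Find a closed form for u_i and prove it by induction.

Claim: u_i = (-2)^i − 2·2^i.

Base case: u_1 = -6, and (-2)^1 − 2·2^1 = -2 − 4 = -6.
Assume u_k = (-2)^k − 2·2^k for some k ≥ 1.
Then u_{k+1} = -2u_k − 8·2^k = -2·((-2)^k − 2·2^k) − 8·2^k = (-2)^{k+1} + 4·2^k − 8·2^k = (-2)^{k+1} − 4·2^k = (-2)^{k+1} − 2·2^{k+1}.
So the formula holds for k+1, and by induction u_i = (-2)^i − 2·2^i for all i ≥ 1.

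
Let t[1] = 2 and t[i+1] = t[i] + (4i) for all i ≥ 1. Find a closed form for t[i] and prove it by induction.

Claim: t[i] = 2i^2 − 2i + 2.

Base case: t[1] = 2, and 2·1^2 − 2·1 + 2 = 2.
Assume t[k] = 2k^2 − 2k + 2.
Then t[k+1] = t[k] + (4k) = (2k^2 − 2k + 2) + (4k) = 2k^2 + 2k + 2,
and 2·(k+1)^2 − 2·(k+1) + 2 = 2k^2 + 2k + 2.
Hence t[i] = 2i^2 − 2i + 2 for every i ≥ 1, by induction.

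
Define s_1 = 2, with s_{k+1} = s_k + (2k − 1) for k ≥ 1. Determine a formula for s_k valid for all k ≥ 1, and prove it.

Claim: s_k = k^2 − 2k + 3.

Base case: s_1 = 2, and 1^2 − 2·1 + 3 = 2.
Assume s_j = j^2 − 2j + 3.
Then s_{j+1} = s_j + (2j − 1) = (j^2 − 2j + 3) + (2j − 1) = j^2 + 2,
and (j+1)^2 − 2·(j+1) + 3 = j^2 + 2.
Hence s_k = k^2 − 2k + 3 for every k ≥ 1, by induction.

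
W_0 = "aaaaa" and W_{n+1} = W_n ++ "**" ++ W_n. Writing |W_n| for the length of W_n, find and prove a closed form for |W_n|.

Claim: |W_n| = 7·2^n − 2.

Base case: |W_0| = 5, and 7·2^0 − 2 = 5.
Assume |W_j| = 7·2^j − 2.
Then |W_{j+1}| = |W_j| + 2 + |W_j| = 2|W_j| + 2 = 2(7·2^j − 2) + 2 = 7·2^{j+1} − 4 + 2 = 7·2^{j+1} − 2.
So the formula holds for j+1, and by induction |W_n| = 7·2^n − 2 for all n ≥ 0.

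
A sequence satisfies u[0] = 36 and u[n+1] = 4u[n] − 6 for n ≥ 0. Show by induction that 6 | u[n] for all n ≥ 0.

Base case: u[0] = 36 = 6·6, so 6 | u[0].
Assume 6 | u[r], so u[r] = 6t for some integer t.
Then u[r+1] = 4u[r] − 6 = 4·(6t) − 6 = 6(4t − 1), so 6 | u[r+1].
By induction, 6 | u[n] for all n ≥ 0.

6 | u[n]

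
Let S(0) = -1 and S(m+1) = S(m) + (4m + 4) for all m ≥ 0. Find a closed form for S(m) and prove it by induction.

Claim: S(m) = 2m^2 + 2m − 1.

Base case: S(0) = -1, and 2·0^2 + 2·0 − 1 = -1.
Assume S(k) = 2k^2 + 2k − 1.
Then S(k+1) = S(k) + (4k + 4) = (2k^2 + 2k − 1) + (4k + 4) = 2k^2 + 6k + 3,
and 2·(k+1)^2 + 2·(k+1) − 1 = 2k^2 + 6k + 3.
By induction, S(m) = 2m^2 + 2m − 1 for all m ≥ 0.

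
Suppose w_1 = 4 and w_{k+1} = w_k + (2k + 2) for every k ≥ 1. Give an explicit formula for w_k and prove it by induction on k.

Claim: w_k = k^2 + k + 2.

Base case: w_1 = 4, and 1^2 + 1 + 2 = 4.
Assume w_m = m^2 + m + 2.
Then w_{m+1} = w_m + (2m + 2) = (m^2 + m + 2) + (2m + 2) = m^2 + 3m + 4,
and (m+1)^2 + (m+1) + 2 = m^2 + 3m + 4.
This completes the inductive step, so w_k = k^2 + k + 2 for all k ≥ 1.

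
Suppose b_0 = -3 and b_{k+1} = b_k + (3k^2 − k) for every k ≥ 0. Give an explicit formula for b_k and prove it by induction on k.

Claim: b_k = k^3 − 2k^2 + k − 3.

Base case: b_0 = -3, and 0^3 − 2·0^2 + 0 − 3 = -3.
Assume b_r = r^3 − 2r^2 + r − 3.
Then b_{r+1} = b_r + (3r^2 − r) = (r^3 − 2r^2 + r − 3) + (3r^2 − r) = r^3 + r^2 − 3,
and (r+1)^3 − 2·(r+1)^2 + (r+1) − 3 = r^3 + r^2 − 3.
Hence b_k = k^3 − 2k^2 + k − 3 for every k ≥ 0, by induction.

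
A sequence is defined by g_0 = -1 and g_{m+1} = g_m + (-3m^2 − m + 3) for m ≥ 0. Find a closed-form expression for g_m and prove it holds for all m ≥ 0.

Claim: g_m = -m^3 + m^2 + 3m − 1.

Base case: g_0 = -1, and -0^3 + 0^2 + 3·0 − 1 = -1.
Assume g_j = -j^3 + j^2 + 3j − 1.
Then g_{j+1} = g_j + (-3j^2 − j + 3) = (-j^3 + j^2 + 3j − 1) + (-3j^2 − j + 3) = -j^3 − 2j^2 + 2j + 2,
and -(j+1)^3 + (j+1)^2 + 3·(j+1) − 1 = -j^3 − 2j^2 + 2j + 2.
By induction, g_m = -m^3 + m^2 + 3m − 1 for all m ≥ 0.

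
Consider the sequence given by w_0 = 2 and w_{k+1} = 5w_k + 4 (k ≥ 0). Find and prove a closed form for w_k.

Claim: w_k = 3·5^k − 1.

Base case: w_0 = 2, and 3·5^0 − 1 = 3 − 1 = 2.
Assume w_m = 3·5^m − 1 for some m ≥ 0.
Then w_{m+1} = 5w_m + 4 = 5·(3·5^m − 1) + 4 = 15·5^m − 5 + 4 = 3·5^{m+1} − 1.
Hence w_k = 3·5^k − 1 for every k ≥ 0, by induction.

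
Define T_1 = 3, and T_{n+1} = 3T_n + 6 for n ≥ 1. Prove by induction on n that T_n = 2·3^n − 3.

Base case: T_1 = 3, and 2·3^1 − 3 = 6 − 3 = 3.
Assume T_j = 2·3^j − 3 for some j ≥ 1.
Then T_{j+1} = 3T_j + 6 = 3·(2·3^j − 3) + 6 = 6·3^j − 9 + 6 = 2·3^{j+1} − 3.
This completes the inductive step, so T_n = 2·3^n − 3 for all n ≥ 1.

T_n = 2·3^n − 3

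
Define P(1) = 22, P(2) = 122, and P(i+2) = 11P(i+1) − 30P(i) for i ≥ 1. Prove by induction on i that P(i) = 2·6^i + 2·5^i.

Base cases: P(1) = 22 and 2·6^1 + 2·5^1 = 22; P(2) = 122 and 2·6^2 + 2·5^2 = 122.
Assume P(t) = 2·6^t + 2·5^t for all 1 ≤ t ≤ j, where j ≥ 2.
Then P(j+1) = 11P(j) − 30P(j−1) = 11·(2·6^j + 2·5^j) − 30·(2·6^{j−1} + 2·5^{j−1}) = 2·(11·6 − 30)6^{j−1} + 2·(11·5 − 30)5^{j−1} = 72·6^{j−1} + 50·5^{j−1} = 2·6^{j+1} + 2·5^{j+1}.
This completes the inductive step, so P(i) = 2·6^i + 2·5^i for all i ≥ 1.

P(i) = 2·6^i + 2·5^i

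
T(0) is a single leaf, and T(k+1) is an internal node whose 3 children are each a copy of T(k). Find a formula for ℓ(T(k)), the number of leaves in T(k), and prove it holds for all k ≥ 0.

Claim: ℓ(T(k)) = 3^k.

Base case: ℓ(T(0)) = 1, and 3^0 = 1.
Assume ℓ(T(m)) = 3^m.
Then ℓ(T(m+1)) = 3·ℓ(T(m)) = 3·3^m = 3^{m+1}.
Hence ℓ(T(k)) = 3^k for every k ≥ 0, by induction.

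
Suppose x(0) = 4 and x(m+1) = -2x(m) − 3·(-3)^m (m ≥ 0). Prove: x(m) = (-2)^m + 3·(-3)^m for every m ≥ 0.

Base case: x(0) = 4, and (-2)^0 + 3·(-3)^0 = 1 + 3 = 4.
Assume x(j) = (-2)^j + 3·(-3)^j for some j ≥ 0.
Then x(j+1) = -2x(j) − 3·(-3)^j = -2·((-2)^j + 3·(-3)^j) − 3·(-3)^j = (-2)^{j+1} − 6·(-3)^j − 3·(-3)^j = (-2)^{j+1} − 9·(-3)^j = (-2)^{j+1} + 3·(-3)^{j+1}.
Hence x(m) = (-2)^m + 3·(-3)^m for every m ≥ 0, by induction.

x(m) = (-2)^m + 3·(-3)^m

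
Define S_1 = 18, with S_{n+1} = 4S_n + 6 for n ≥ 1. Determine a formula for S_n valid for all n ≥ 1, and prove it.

Claim: S_n = 5·4^n − 2.

Base case: S_1 = 18, and 5·4^1 − 2 = 20 − 2 = 18.
Assume S_k = 5·4^k − 2 for some k ≥ 1.
Then S_{k+1} = 4S_k + 6 = 4·(5·4^k − 2) + 6 = 20·4^k − 8 + 6 = 5·4^{k+1} − 2.
This completes the inductive step, so S_n = 5·4^n − 2 for all n ≥ 1.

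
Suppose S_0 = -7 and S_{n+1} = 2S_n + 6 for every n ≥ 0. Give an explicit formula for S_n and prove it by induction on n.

Claim: S_n = -2^n − 6.

Base case: S_0 = -7, and -2^0 − 6 = -1 − 6 = -7.
Assume S_r = -2^r − 6 for some r ≥ 0.
Then S_{r+1} = 2S_r + 6 = 2·(-2^r − 6) + 6 = -2^{r+1} − 12 + 6 = -2^{r+1} − 6.
This completes the inductive step, so S_n = -2^n − 6 for all n ≥ 0.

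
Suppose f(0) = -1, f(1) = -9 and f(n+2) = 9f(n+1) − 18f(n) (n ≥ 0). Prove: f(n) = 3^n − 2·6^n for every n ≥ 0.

Base cases: f(0) = -1 and 3^0 − 2·6^0 = -1; f(1) = -9 and 3^1 − 2·6^1 = -9.
Assume f(j) = 3^j − 2·6^j for all 0 ≤ j ≤ k, where k ≥ 1.
Then f(k+1) = 9f(k) − 18f(k−1) = 9·(3^k − 2·6^k) − 18·(3^{k−1} − 2·6^{k−1}) = (9·3 − 18)3^{k−1} − 2·(9·6 − 18)6^{k−1} = 9·3^{k−1} − 72·6^{k−1} = 3^{k+1} − 2·6^{k+1}.
So the formula holds for k+1, and by strong induction f(n) = 3^n − 2·6^n for all n ≥ 0.

f(n) = 3^n − 2·6^n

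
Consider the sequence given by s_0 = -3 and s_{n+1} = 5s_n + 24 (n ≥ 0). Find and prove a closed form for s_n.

Claim: s_n = 3·5^n − 6.

Base case: s_0 = -3, and 3·5^0 − 6 = 3 − 6 = -3.
Assume s_j = 3·5^j − 6 for some j ≥ 0.
Then s_{j+1} = 5s_j + 24 = 5·(3·5^j − 6) + 24 = 15·5^j − 30 + 24 = 3·5^{j+1} − 6.
Hence s_n = 3·5^n − 6 for every n ≥ 0, by induction.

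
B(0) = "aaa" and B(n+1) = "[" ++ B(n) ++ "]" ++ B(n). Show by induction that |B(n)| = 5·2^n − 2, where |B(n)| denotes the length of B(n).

Base case: |B(0)| = 3, and 5·2^0 − 2 = 3.
Assume |B(r)| = 5·2^r − 2.
Then |B(r+1)| = 1 + |B(r)| + 1 + |B(r)| = 2|B(r)| + 2 = 2(5·2^r − 2) + 2 = 5·2^{r+1} − 4 + 2 = 5·2^{r+1} − 2.
By induction, |B(n)| = 5·2^n − 2 for all n ≥ 0.

|B(n)| = 5·2^n − 2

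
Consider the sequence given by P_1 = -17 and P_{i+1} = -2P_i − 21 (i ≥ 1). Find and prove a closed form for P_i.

Claim: P_i = 5·(-2)^i − 7.

Base case: P_1 = -17, and 5·(-2)^1 − 7 = -10 − 7 = -17.
Assume P_m = 5·(-2)^m − 7 for some m ≥ 1.
Then P_{m+1} = -2P_m − 21 = -2·(5·(-2)^m − 7) − 21 = -10·(-2)^m + 14 − 21 = 5·(-2)^{m+1} − 7.
By induction, P_i = 5·(-2)^i − 7 for all i ≥ 1.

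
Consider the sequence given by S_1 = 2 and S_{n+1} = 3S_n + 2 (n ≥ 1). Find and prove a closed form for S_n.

Claim: S_n = 3^n − 1.

Base case: S_1 = 2, and 3^1 − 1 = 3 − 1 = 2.
Assume S_j = 3^j − 1 for some j ≥ 1.
Then S_{j+1} = 3S_j + 2 = 3·(3^j − 1) + 2 = 3^{j+1} − 3 + 2 = 3^{j+1} − 1.
By induction, S_n = 3^n − 1 for all n ≥ 1.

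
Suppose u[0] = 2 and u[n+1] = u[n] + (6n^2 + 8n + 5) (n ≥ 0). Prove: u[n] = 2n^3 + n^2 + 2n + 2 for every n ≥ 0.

Base case: u[0] = 2, and 2·0^3 + 0^2 + 2·0 + 2 = 2.
Assume u[j] = 2j^3 + j^2 + 2j + 2.
Then u[j+1] = u[j] + (6j^2 + 8j + 5) = (2j^3 + j^2 + 2j + 2) + (6j^2 + 8j + 5) = 2j^3 + 7j^2 + 10j + 7,
and 2·(j+1)^3 + (j+1)^2 + 2·(j+1) + 2 = 2j^3 + 7j^2 + 10j + 7.
By induction, u[n] = 2n^3 + n^2 + 2n + 2 for all n ≥ 0.

u[n] = 2n^3 + n^2 + 2n + 2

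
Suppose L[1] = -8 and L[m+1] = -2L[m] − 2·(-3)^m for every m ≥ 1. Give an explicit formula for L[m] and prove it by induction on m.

Claim: L[m] = (-2)^m + 2·(-3)^m.

Base case: L[1] = -8, and (-2)^1 + 2·(-3)^1 = -2 − 6 = -8.
Assume L[k] = (-2)^k + 2·(-3)^k for some k ≥ 1.
Then L[k+1] = -2L[k] − 2·(-3)^k = -2·((-2)^k + 2·(-3)^k) − 2·(-3)^k = (-2)^{k+1} − 4·(-3)^k − 2·(-3)^k = (-2)^{k+1} − 6·(-3)^k = (-2)^{k+1} + 2·(-3)^{k+1}.
This completes the inductive step, so L[m] = (-2)^m + 2·(-3)^m for all m ≥ 1.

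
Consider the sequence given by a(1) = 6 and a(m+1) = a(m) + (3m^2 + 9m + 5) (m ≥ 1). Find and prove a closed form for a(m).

Claim: a(m) = m^3 + 3m^2 + m + 1.

Base case: a(1) = 6, and 1^3 + 3·1^2 + 1 + 1 = 6.
Assume a(r) = r^3 + 3r^2 + r + 1.
Then a(r+1) = a(r) + (3r^2 + 9r + 5) = (r^3 + 3r^2 + r + 1) + (3r^2 + 9r + 5) = r^3 + 6r^2 + 10r + 6,
and (r+1)^3 + 3·(r+1)^2 + (r+1) + 1 = r^3 + 6r^2 + 10r + 6.
By induction, a(m) = m^3 + 3m^2 + m + 1 for all m ≥ 1.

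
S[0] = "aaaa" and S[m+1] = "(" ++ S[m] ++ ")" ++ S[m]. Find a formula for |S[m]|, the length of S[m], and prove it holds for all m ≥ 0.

Claim: |S[m]| = 6·2^m − 2.

Base case: |S[0]| = 4, and 6·2^0 − 2 = 4.
Assume |S[j]| = 6·2^j − 2.
Then |S[j+1]| = 1 + |S[j]| + 1 + |S[j]| = 2|S[j]| + 2 = 2(6·2^j − 2) + 2 = 6·2^{j+1} − 4 + 2 = 6·2^{j+1} − 2.
Hence |S[m]| = 6·2^m − 2 for every m ≥ 0, by induction.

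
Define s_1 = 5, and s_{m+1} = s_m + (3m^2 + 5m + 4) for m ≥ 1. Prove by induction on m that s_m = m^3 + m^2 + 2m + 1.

Base case: s_1 = 5, and 1^3 + 1^2 + 2·1 + 1 = 5.
Assume s_r = r^3 + r^2 + 2r + 1.
Then s_{r+1} = s_r + (3r^2 + 5r + 4) = (r^3 + r^2 + 2r + 1) + (3r^2 + 5r + 4) = r^3 + 4r^2 + 7r + 5,
and (r+1)^3 + (r+1)^2 + 2·(r+1) + 1 = r^3 + 4r^2 + 7r + 5.
Hence s_m = m^3 + m^2 + 2m + 1 for every m ≥ 1, by induction.

s_m = m^3 + m^2 + 2m + 1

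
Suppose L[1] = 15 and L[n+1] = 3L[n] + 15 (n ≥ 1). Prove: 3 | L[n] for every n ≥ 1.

Base case: L[1] = 15 = 3·5, so 3 | L[1].
Assume 3 | L[k], so L[k] = 3t for some integer t.
Then L[k+1] = 3L[k] + 15 = 3·(3t) + 15 = 3(3t + 5), so 3 | L[k+1].
So the property holds for k+1, and by induction 3 | L[n] for all n ≥ 1.

3 | L[n]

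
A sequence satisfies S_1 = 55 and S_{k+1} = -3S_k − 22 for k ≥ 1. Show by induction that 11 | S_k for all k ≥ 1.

Base case: S_1 = 55 = 11·5, so 11 | S_1.
Assume 11 | S_j, so S_j = 11t for some integer t.
Then S_{j+1} = -3S_j − 22 = -3·(11t) − 22 = 11(-3t − 2), so 11 | S_{j+1}.
This completes the inductive step, so 11 | S_k for all k ≥ 1.

11 | S_k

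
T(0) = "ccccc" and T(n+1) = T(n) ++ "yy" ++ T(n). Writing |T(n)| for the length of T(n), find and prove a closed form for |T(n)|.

Claim: |T(n)| = 7·2^n − 2.

Base case: |T(0)| = 5, and 7·2^0 − 2 = 5.
Assume |T(k)| = 7·2^k − 2.
Then |T(k+1)| = |T(k)| + 2 + |T(k)| = 2|T(k)| + 2 = 2(7·2^k − 2) + 2 = 7·2^{k+1} − 4 + 2 = 7·2^{k+1} − 2.
By induction, |T(n)| = 7·2^n − 2 for all n ≥ 0.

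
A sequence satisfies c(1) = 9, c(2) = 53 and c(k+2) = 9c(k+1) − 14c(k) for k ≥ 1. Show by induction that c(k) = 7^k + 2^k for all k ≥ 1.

Base cases: c(1) = 9 and 7^1 + 2^1 = 9; c(2) = 53 and 7^2 + 2^2 = 53.
Assume c(i) = 7^i + 2^i for all 1 ≤ i ≤ j, where j ≥ 2.
Then c(j+1) = 9c(j) − 14c(j−1) = 9·(7^j + 2^j) − 14·(7^{j−1} + 2^{j−1}) = (9·7 − 14)7^{j−1} + (9·2 − 14)2^{j−1} = 49·7^{j−1} + 4·2^{j−1} = 7^{j+1} + 2^{j+1}.
By strong induction, c(k) = 7^k + 2^k for all k ≥ 1.

c(k) = 7^k + 2^k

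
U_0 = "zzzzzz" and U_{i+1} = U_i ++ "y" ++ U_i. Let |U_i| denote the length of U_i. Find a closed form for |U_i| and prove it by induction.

Claim: |U_i| = 7·2^i − 1.

Base case: |U_0| = 6, and 7·2^0 − 1 = 6.
Assume |U_r| = 7·2^r − 1.
Then |U_{r+1}| = |U_r| + 1 + |U_r| = 2|U_r| + 1 = 2(7·2^r − 1) + 1 = 7·2^{r+1} − 2 + 1 = 7·2^{r+1} − 1.
So the formula holds for r+1, and by induction |U_i| = 7·2^i − 1 for all i ≥ 0.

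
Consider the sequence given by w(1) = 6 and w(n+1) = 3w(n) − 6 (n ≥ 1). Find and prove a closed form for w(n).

Claim: w(n) = 3^n + 3.

Base case: w(1) = 6, and 3^1 + 3 = 3 + 3 = 6.
Assume w(k) = 3^k + 3 for some k ≥ 1.
Then w(k+1) = 3w(k) − 6 = 3·(3^k + 3) − 6 = 3^{k+1} + 9 − 6 = 3^{k+1} + 3.
This completes the inductive step, so w(n) = 3^n + 3 for all n ≥ 1.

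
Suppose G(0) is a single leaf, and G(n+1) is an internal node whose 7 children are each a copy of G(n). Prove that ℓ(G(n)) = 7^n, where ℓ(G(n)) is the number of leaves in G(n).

Base case: ℓ(G(0)) = 1, and 7^0 = 1.
Assume ℓ(G(j)) = 7^j.
Then ℓ(G(j+1)) = 7·ℓ(G(j)) = 7·7^j = 7^{j+1}.
This completes the inductive step, so ℓ(G(n)) = 7^n for all n ≥ 0.

ℓ(G(n)) = 7^n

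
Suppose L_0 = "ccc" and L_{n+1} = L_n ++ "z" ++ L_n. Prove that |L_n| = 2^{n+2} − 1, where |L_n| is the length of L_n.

Base case: |L_0| = 3, and 2^{0+2} − 1 = 3.
Assume |L_r| = 2^{r+2} − 1.
Then |L_{r+1}| = |L_r| + 1 + |L_r| = 2|L_r| + 1 = 2(2^{r+2} − 1) + 1 = 2^{r+3} − 2 + 1 = 2^{r+3} − 1.
Hence |L_n| = 2^{n+2} − 1 for every n ≥ 0, by induction.

|L_n| = 2^{n+2} − 1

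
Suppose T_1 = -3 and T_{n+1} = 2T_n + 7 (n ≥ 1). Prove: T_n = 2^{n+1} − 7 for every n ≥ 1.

Base case: T_1 = -3, and 2^{1+1} − 7 = 4 − 7 = -3.
Assume T_j = 2^{j+1} − 7 for some j ≥ 1.
Then T_{j+1} = 2T_j + 7 = 2·(2^{j+1} − 7) + 7 = 2^{j+2} − 14 + 7 = 2^{j+2} − 7.
This completes the inductive step, so T_n = 2^{n+1} − 7 for all n ≥ 1.

T_n = 2^{n+1} − 7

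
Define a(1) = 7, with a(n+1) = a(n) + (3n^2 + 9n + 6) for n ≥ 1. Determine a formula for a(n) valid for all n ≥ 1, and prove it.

Claim: a(n) = n^3 + 3n^2 + 2n + 1.

Base case: a(1) = 7, and 1^3 + 3·1^2 + 2·1 + 1 = 7.
Assume a(r) = r^3 + 3r^2 + 2r + 1.
Then a(r+1) = a(r) + (3r^2 + 9r + 6) = (r^3 + 3r^2 + 2r + 1) + (3r^2 + 9r + 6) = r^3 + 6r^2 + 11r + 7,
and (r+1)^3 + 3·(r+1)^2 + 2·(r+1) + 1 = r^3 + 6r^2 + 11r + 7.
By induction, a(n) = n^3 + 3n^2 + 2n + 1 for all n ≥ 1.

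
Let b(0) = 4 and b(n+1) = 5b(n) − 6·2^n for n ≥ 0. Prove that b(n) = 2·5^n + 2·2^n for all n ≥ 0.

Base case: b(0) = 4, and 2·5^0 + 2·2^0 = 2 + 2 = 4.
Assume b(m) = 2·5^m + 2·2^m for some m ≥ 0.
Then b(m+1) = 5b(m) − 6·2^m = 5·(2·5^m + 2·2^m) − 6·2^m = 2·5^{m+1} + 10·2^m − 6·2^m = 2·5^{m+1} + 4·2^m = 2·5^{m+1} + 2·2^{m+1}.
Hence b(n) = 2·5^n + 2·2^n for every n ≥ 0, by induction.

b(n) = 2·5^n + 2·2^n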